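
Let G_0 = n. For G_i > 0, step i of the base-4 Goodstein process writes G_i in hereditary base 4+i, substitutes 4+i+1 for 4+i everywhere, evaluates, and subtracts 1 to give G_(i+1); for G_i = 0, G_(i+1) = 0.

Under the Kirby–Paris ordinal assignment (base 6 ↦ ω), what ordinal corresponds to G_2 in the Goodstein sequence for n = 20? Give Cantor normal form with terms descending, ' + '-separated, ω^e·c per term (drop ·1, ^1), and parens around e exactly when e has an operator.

(0) 20|_4 = 4^2 + 4 ↦ 5^2 + 5|_5 = 30 ⇒ 29
(1) 29|_5 = 5^2 + 4 ↦ 6^2 + 4|_6 = 40 ⇒ 39
(2) 39|_6 = 6^2 + 3 ↦ 7^2 + 3|_7 = 52 ⇒ 51

ω^2 + 3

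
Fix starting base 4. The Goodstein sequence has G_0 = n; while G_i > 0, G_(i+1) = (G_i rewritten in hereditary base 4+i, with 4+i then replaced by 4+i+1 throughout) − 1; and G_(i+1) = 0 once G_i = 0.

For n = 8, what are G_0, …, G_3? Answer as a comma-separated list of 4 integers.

[0] 8 ≡ 2·4 (base 4). Lift 5: 10. −1: 9.
[1] 9 ≡ 5 + 4 (base 5). Lift 6: 10. −1: 9.
[2] 9 ≡ 6 + 3 (base 6). Lift 7: 10. −1: 9.

8, 9, 9, 9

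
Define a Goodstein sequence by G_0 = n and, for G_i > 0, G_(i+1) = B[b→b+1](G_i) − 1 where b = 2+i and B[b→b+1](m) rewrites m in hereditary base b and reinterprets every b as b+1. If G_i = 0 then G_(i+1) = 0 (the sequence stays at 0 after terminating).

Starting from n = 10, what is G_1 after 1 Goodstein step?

83

[0] 10 ≡ 2^(2 + 1) + 2 (base 2). Lift 3: 84. −1: 83.
[1] 83 ≡ 3^(3 + 1) + 2 (base 3). Lift 4: 1026. −1: 1025.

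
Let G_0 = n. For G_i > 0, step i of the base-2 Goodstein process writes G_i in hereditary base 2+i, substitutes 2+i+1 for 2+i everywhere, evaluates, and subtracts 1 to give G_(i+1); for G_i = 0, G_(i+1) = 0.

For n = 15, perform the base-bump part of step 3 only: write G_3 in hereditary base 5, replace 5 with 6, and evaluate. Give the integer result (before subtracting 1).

326594

G_0=15  [base 2] 2^(2 + 1) + 2^2 + 2 + 1  →[2↦3]→  3^(3 + 1) + 3^3 + 3 + 1 = 112  −1 ⇒ G_1=111
G_1=111  [base 3] 3^(3 + 1) + 3^3 + 3  →[3↦4]→  4^(4 + 1) + 4^4 + 4 = 1284  −1 ⇒ G_2=1283
G_2=1283  [base 4] 4^(4 + 1) + 4^4 + 3  →[4↦5]→  5^(5 + 1) + 5^5 + 3 = 18753  −1 ⇒ G_3=18752
G_3=18752  [base 5] 5^(5 + 1) + 5^5 + 2  →[5↦6]→  6^(6 + 1) + 6^6 + 2 = 326594  −1 ⇒ G_4=326593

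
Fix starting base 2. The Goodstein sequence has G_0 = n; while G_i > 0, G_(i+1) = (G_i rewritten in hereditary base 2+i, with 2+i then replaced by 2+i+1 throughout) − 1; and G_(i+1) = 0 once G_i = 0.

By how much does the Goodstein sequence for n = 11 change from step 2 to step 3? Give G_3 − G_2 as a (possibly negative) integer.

14600

i=0: 11 = 2^(2 + 1) + 2 + 1 (b=2); 2→3: 3^(3 + 1) + 3 + 1 = 85; 85−1 = 84
i=1: 84 = 3^(3 + 1) + 3 (b=3); 3→4: 4^(4 + 1) + 4 = 1028; 1028−1 = 1027
i=2: 1027 = 4^(4 + 1) + 3 (b=4); 4→5: 5^(5 + 1) + 3 = 15628; 15628−1 = 15627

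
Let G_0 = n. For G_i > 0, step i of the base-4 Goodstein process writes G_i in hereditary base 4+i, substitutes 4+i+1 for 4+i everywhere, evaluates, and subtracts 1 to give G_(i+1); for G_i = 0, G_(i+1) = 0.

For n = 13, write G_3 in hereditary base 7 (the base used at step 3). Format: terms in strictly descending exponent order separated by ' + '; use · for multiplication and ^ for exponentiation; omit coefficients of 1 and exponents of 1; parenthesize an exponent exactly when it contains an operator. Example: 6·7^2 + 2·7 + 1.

2·7 + 4

i=0: 13 = 3·4 + 1 (b=4); 4→5: 3·5 + 1 = 16; 16−1 = 15
i=1: 15 = 3·5 (b=5); 5→6: 3·6 = 18; 18−1 = 17
i=2: 17 = 2·6 + 5 (b=6); 6→7: 2·7 + 5 = 19; 19−1 = 18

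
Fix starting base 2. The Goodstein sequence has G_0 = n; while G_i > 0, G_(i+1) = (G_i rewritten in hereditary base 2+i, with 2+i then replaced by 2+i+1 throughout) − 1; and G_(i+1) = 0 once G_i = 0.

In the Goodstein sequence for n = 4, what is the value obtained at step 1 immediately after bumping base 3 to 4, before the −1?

G_0 = 4. HB_2(4) = 2^2. Bump = 27. G_1 = 26.
G_1 = 26. HB_3(26) = 2·3^2 + 2·3 + 2. Bump = 42. G_2 = 41.

42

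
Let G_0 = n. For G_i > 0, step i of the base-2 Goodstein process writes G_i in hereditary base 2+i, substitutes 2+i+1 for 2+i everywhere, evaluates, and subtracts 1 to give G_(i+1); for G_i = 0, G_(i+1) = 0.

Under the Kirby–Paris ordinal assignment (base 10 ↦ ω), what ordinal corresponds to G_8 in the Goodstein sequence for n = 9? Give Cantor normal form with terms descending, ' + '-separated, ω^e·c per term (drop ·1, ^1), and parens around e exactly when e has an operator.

ω^ω·3 + ω^3·3 + ω^2·3 + ω·2 + 5

[0] 9 ≡ 2^(2 + 1) + 1 (base 2). Lift 3: 82. −1: 81.
[1] 81 ≡ 3^(3 + 1) (base 3). Lift 4: 1024. −1: 1023.
[2] 1023 ≡ 3·4^4 + 3·4^3 + 3·4^2 + 3·4 + 3 (base 4). Lift 5: 9843. −1: 9842.
[3] 9842 ≡ 3·5^5 + 3·5^3 + 3·5^2 + 3·5 + 2 (base 5). Lift 6: 140744. −1: 140743.
[4] 140743 ≡ 3·6^6 + 3·6^3 + 3·6^2 + 3·6 + 1 (base 6). Lift 7: 2471827. −1: 2471826.
[5] 2471826 ≡ 3·7^7 + 3·7^3 + 3·7^2 + 3·7 (base 7). Lift 8: 50333400. −1: 50333399.
[6] 50333399 ≡ 3·8^8 + 3·8^3 + 3·8^2 + 2·8 + 7 (base 8). Lift 9: 1162263922. −1: 1162263921.
[7] 1162263921 ≡ 3·9^9 + 3·9^3 + 3·9^2 + 2·9 + 6 (base 9). Lift 10: 30000003326. −1: 30000003325.
[8] 30000003325 ≡ 3·10^10 + 3·10^3 + 3·10^2 + 2·10 + 5 (base 10). Lift 11: 855935016216. −1: 855935016215.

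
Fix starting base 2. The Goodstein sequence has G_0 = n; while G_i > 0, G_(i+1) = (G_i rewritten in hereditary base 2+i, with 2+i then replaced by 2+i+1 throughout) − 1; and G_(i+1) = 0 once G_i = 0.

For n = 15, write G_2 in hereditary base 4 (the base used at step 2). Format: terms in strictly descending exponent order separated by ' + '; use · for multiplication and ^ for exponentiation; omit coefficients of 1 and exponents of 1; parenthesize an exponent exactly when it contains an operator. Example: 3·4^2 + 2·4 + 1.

base 2: 15 = 2^(2 + 1) + 2^2 + 2 + 1; at 3: 3^(3 + 1) + 3^3 + 3 + 1 = 112; next = 111
base 3: 111 = 3^(3 + 1) + 3^3 + 3; at 4: 4^(4 + 1) + 4^4 + 4 = 1284; next = 1283
base 4: 1283 = 4^(4 + 1) + 4^4 + 3; at 5: 5^(5 + 1) + 5^5 + 3 = 18753; next = 18752

4^(4 + 1) + 4^4 + 3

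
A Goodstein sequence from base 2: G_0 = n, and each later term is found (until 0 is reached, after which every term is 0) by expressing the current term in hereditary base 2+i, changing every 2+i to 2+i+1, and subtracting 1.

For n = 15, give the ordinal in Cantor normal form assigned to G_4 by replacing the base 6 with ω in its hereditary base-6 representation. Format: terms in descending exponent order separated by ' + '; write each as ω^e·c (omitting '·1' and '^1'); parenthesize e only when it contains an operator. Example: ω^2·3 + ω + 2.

ω^(ω + 1) + ω^ω + 1

(0) 15|_2 = 2^(2 + 1) + 2^2 + 2 + 1 ↦ 3^(3 + 1) + 3^3 + 3 + 1|_3 = 112 ⇒ 111
(1) 111|_3 = 3^(3 + 1) + 3^3 + 3 ↦ 4^(4 + 1) + 4^4 + 4|_4 = 1284 ⇒ 1283
(2) 1283|_4 = 4^(4 + 1) + 4^4 + 3 ↦ 5^(5 + 1) + 5^5 + 3|_5 = 18753 ⇒ 18752
(3) 18752|_5 = 5^(5 + 1) + 5^5 + 2 ↦ 6^(6 + 1) + 6^6 + 2|_6 = 326594 ⇒ 326593
(4) 326593|_6 = 6^(6 + 1) + 6^6 + 1 ↦ 7^(7 + 1) + 7^7 + 1|_7 = 6588345 ⇒ 6588344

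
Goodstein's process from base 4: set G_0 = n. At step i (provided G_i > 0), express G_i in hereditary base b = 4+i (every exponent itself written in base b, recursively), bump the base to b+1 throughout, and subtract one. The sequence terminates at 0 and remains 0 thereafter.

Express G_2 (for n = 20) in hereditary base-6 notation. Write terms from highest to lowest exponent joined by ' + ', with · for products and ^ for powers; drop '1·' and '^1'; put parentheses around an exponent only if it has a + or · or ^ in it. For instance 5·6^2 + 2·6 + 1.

6^2 + 3

G_0=20  [base 4] 4^2 + 4  →[4↦5]→  5^2 + 5 = 30  −1 ⇒ G_1=29
G_1=29  [base 5] 5^2 + 4  →[5↦6]→  6^2 + 4 = 40  −1 ⇒ G_2=39
G_2=39  [base 6] 6^2 + 3  →[6↦7]→  7^2 + 3 = 52  −1 ⇒ G_3=51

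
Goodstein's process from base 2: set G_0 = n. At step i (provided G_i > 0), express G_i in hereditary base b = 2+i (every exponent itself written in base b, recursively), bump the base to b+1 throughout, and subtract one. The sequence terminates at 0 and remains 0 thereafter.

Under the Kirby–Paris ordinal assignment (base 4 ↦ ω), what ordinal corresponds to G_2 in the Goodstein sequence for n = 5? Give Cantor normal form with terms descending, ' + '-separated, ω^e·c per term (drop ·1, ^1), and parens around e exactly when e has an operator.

ω^3·3 + ω^2·3 + ω·3 + 3

G_0 = 5. HB_2(5) = 2^2 + 1. Bump = 28. G_1 = 27.
G_1 = 27. HB_3(27) = 3^3. Bump = 256. G_2 = 255.
G_2 = 255. HB_4(255) = 3·4^3 + 3·4^2 + 3·4 + 3. Bump = 468. G_3 = 467.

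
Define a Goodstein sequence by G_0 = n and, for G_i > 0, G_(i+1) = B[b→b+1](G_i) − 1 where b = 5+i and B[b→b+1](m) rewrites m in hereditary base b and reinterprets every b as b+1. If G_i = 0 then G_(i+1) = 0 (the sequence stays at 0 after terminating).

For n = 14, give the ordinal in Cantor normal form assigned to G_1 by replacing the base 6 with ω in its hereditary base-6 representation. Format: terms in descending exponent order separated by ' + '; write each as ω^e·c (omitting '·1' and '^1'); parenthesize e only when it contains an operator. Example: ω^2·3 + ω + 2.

ω·2 + 3

i=0: 14 = 2·5 + 4 (b=5); 5→6: 2·6 + 4 = 16; 16−1 = 15
i=1: 15 = 2·6 + 3 (b=6); 6→7: 2·7 + 3 = 17; 17−1 = 16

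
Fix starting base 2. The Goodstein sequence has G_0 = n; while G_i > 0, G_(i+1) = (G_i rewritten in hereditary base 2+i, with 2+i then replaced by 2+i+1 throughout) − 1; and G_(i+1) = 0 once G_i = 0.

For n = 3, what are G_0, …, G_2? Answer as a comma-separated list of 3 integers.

3, 3, 3

[0] 3 ≡ 2 + 1 (base 2). Lift 3: 4. −1: 3.
[1] 3 ≡ 3 (base 3). Lift 4: 4. −1: 3.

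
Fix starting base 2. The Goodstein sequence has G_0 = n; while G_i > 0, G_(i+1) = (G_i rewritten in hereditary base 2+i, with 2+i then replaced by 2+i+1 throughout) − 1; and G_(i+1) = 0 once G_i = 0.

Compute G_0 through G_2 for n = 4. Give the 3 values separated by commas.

G_0=4  [base 2] 2^2  →[2↦3]→  3^3 = 27  −1 ⇒ G_1=26
G_1=26  [base 3] 2·3^2 + 2·3 + 2  →[3↦4]→  2·4^2 + 2·4 + 2 = 42  −1 ⇒ G_2=41

4, 26, 41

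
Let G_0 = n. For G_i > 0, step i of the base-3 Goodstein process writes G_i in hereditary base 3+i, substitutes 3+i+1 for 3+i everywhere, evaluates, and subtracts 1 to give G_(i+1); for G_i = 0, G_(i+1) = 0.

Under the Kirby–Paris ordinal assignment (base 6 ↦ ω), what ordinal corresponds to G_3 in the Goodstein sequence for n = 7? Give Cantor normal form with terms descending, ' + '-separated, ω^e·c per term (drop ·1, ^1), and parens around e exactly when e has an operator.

i=0: 7 = 2·3 + 1 (b=3); 3→4: 2·4 + 1 = 9; 9−1 = 8
i=1: 8 = 2·4 (b=4); 4→5: 2·5 = 10; 10−1 = 9
i=2: 9 = 5 + 4 (b=5); 5→6: 6 + 4 = 10; 10−1 = 9
i=3: 9 = 6 + 3 (b=6); 6→7: 7 + 3 = 10; 10−1 = 9

ω + 3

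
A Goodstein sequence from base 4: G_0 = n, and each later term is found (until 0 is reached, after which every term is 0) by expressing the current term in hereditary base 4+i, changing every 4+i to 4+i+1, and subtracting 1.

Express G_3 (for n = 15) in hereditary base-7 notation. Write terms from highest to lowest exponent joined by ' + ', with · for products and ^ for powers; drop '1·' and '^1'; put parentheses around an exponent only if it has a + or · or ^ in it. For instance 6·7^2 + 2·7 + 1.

3·7

15 —HB4→ 3·4 + 3 —bump→ 3·5 + 3 = 18 —(−1)→ 17
17 —HB5→ 3·5 + 2 —bump→ 3·6 + 2 = 20 —(−1)→ 19
19 —HB6→ 3·6 + 1 —bump→ 3·7 + 1 = 22 —(−1)→ 21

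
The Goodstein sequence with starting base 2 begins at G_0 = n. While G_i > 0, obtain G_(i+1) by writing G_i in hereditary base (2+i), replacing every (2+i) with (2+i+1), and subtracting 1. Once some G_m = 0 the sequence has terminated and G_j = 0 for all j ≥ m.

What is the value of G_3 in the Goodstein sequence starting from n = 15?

18752

15 —HB2→ 2^(2 + 1) + 2^2 + 2 + 1 —bump→ 3^(3 + 1) + 3^3 + 3 + 1 = 112 —(−1)→ 111
111 —HB3→ 3^(3 + 1) + 3^3 + 3 —bump→ 4^(4 + 1) + 4^4 + 4 = 1284 —(−1)→ 1283
1283 —HB4→ 4^(4 + 1) + 4^4 + 3 —bump→ 5^(5 + 1) + 5^5 + 3 = 18753 —(−1)→ 18752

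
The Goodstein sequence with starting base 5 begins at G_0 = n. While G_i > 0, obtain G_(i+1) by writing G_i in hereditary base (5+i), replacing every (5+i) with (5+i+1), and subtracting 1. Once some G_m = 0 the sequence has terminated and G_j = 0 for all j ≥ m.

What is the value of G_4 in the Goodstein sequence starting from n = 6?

6 —HB5→ 5 + 1 —bump→ 6 + 1 = 7 —(−1)→ 6
6 —HB6→ 6 —bump→ 7 = 7 —(−1)→ 6
6 —HB7→ 6 —bump→ 6 = 6 —(−1)→ 5
5 —HB8→ 5 —bump→ 5 = 5 —(−1)→ 4
4 —HB9→ 4 —bump→ 4 = 4 —(−1)→ 3

4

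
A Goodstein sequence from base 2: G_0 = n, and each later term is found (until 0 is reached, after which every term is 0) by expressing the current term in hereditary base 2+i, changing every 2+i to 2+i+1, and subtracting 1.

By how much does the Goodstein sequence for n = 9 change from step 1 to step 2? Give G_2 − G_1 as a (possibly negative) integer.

942

i=0: 9 = 2^(2 + 1) + 1 (b=2); 2→3: 3^(3 + 1) + 1 = 82; 82−1 = 81
i=1: 81 = 3^(3 + 1) (b=3); 3→4: 4^(4 + 1) = 1024; 1024−1 = 1023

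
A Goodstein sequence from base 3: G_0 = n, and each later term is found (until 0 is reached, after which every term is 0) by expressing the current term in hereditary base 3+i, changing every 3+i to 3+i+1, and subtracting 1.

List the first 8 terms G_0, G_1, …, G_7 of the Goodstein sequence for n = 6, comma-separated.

step 0: 6 = 2·3; sub 4 for 3: 2·4; = 8; G_1 = 8−1 = 7
step 1: 7 = 4 + 3; sub 5 for 4: 5 + 3; = 8; G_2 = 8−1 = 7
step 2: 7 = 5 + 2; sub 6 for 5: 6 + 2; = 8; G_3 = 8−1 = 7
step 3: 7 = 6 + 1; sub 7 for 6: 7 + 1; = 8; G_4 = 8−1 = 7
step 4: 7 = 7; sub 8 for 7: 8; = 8; G_5 = 8−1 = 7
step 5: 7 = 7; sub 9 for 8: 7; = 7; G_6 = 7−1 = 6
step 6: 6 = 6; sub 10 for 9: 6; = 6; G_7 = 6−1 = 5

6, 7, 7, 7, 7, 7, 6, 5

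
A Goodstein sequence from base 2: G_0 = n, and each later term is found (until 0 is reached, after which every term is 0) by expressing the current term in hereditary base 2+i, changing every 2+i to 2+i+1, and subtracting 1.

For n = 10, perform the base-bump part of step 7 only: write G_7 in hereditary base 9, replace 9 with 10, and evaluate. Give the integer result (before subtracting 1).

G_0=10  [base 2] 2^(2 + 1) + 2  →[2↦3]→  3^(3 + 1) + 3 = 84  −1 ⇒ G_1=83
G_1=83  [base 3] 3^(3 + 1) + 2  →[3↦4]→  4^(4 + 1) + 2 = 1026  −1 ⇒ G_2=1025
G_2=1025  [base 4] 4^(4 + 1) + 1  →[4↦5]→  5^(5 + 1) + 1 = 15626  −1 ⇒ G_3=15625
G_3=15625  [base 5] 5^(5 + 1)  →[5↦6]→  6^(6 + 1) = 279936  −1 ⇒ G_4=279935
G_4=279935  [base 6] 5·6^6 + 5·6^5 + 5·6^4 + 5·6^3 + 5·6^2 + 5·6 + 5  →[6↦7]→  5·7^7 + 5·7^5 + 5·7^4 + 5·7^3 + 5·7^2 + 5·7 + 5 = 4215755  −1 ⇒ G_5=4215754
G_5=4215754  [base 7] 5·7^7 + 5·7^5 + 5·7^4 + 5·7^3 + 5·7^2 + 5·7 + 4  →[7↦8]→  5·8^8 + 5·8^5 + 5·8^4 + 5·8^3 + 5·8^2 + 5·8 + 4 = 84073324  −1 ⇒ G_6=84073323
G_6=84073323  [base 8] 5·8^8 + 5·8^5 + 5·8^4 + 5·8^3 + 5·8^2 + 5·8 + 3  →[8↦9]→  5·9^9 + 5·9^5 + 5·9^4 + 5·9^3 + 5·9^2 + 5·9 + 3 = 1937434593  −1 ⇒ G_7=1937434592
G_7=1937434592  [base 9] 5·9^9 + 5·9^5 + 5·9^4 + 5·9^3 + 5·9^2 + 5·9 + 2  →[9↦10]→  5·10^10 + 5·10^5 + 5·10^4 + 5·10^3 + 5·10^2 + 5·10 + 2 = 50000555552  −1 ⇒ G_8=50000555551

50000555552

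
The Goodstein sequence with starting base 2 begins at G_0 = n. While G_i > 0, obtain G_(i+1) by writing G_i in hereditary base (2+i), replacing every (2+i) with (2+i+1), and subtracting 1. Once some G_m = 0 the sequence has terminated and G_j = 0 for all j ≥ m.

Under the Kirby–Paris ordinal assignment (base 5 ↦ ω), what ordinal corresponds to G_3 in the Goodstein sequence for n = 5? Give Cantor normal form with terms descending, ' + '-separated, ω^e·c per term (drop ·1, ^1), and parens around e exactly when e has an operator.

[0] 5 ≡ 2^2 + 1 (base 2). Lift 3: 28. −1: 27.
[1] 27 ≡ 3^3 (base 3). Lift 4: 256. −1: 255.
[2] 255 ≡ 3·4^3 + 3·4^2 + 3·4 + 3 (base 4). Lift 5: 468. −1: 467.
[3] 467 ≡ 3·5^3 + 3·5^2 + 3·5 + 2 (base 5). Lift 6: 776. −1: 775.

ω^3·3 + ω^2·3 + ω·3 + 2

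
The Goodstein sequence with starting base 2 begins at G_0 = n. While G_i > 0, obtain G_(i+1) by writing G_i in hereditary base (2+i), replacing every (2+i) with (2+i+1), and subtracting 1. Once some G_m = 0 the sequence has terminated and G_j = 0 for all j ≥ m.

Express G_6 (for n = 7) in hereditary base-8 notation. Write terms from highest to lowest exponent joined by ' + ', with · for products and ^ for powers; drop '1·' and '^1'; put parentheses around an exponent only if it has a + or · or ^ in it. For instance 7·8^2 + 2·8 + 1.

7 —HB2→ 2^2 + 2 + 1 —bump→ 3^3 + 3 + 1 = 31 —(−1)→ 30
30 —HB3→ 3^3 + 3 —bump→ 4^4 + 4 = 260 —(−1)→ 259
259 —HB4→ 4^4 + 3 —bump→ 5^5 + 3 = 3128 —(−1)→ 3127
3127 —HB5→ 5^5 + 2 —bump→ 6^6 + 2 = 46658 —(−1)→ 46657
46657 —HB6→ 6^6 + 1 —bump→ 7^7 + 1 = 823544 —(−1)→ 823543
823543 —HB7→ 7^7 —bump→ 8^8 = 16777216 —(−1)→ 16777215
16777215 —HB8→ 7·8^7 + 7·8^6 + 7·8^5 + 7·8^4 + 7·8^3 + 7·8^2 + 7·8 + 7 —bump→ 7·9^7 + 7·9^6 + 7·9^5 + 7·9^4 + 7·9^3 + 7·9^2 + 7·9 + 7 = 37665880 —(−1)→ 37665879

7·8^7 + 7·8^6 + 7·8^5 + 7·8^4 + 7·8^3 + 7·8^2 + 7·8 + 7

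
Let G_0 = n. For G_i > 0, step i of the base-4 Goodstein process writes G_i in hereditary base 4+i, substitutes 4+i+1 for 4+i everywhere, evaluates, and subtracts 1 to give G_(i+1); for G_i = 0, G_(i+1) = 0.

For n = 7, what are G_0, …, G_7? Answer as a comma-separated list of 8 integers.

7, 7, 7, 7, 7, 6, 5, 4

step 0: 7 = 4 + 3; sub 5 for 4: 5 + 3; = 8; G_1 = 8−1 = 7
step 1: 7 = 5 + 2; sub 6 for 5: 6 + 2; = 8; G_2 = 8−1 = 7
step 2: 7 = 6 + 1; sub 7 for 6: 7 + 1; = 8; G_3 = 8−1 = 7
step 3: 7 = 7; sub 8 for 7: 8; = 8; G_4 = 8−1 = 7
step 4: 7 = 7; sub 9 for 8: 7; = 7; G_5 = 7−1 = 6
step 5: 6 = 6; sub 10 for 9: 6; = 6; G_6 = 6−1 = 5
step 6: 5 = 5; sub 11 for 10: 5; = 5; G_7 = 5−1 = 4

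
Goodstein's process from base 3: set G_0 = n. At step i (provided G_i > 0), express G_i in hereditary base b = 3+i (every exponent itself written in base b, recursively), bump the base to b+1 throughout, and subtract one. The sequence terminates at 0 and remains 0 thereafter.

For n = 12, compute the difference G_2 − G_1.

8

G_0=12  [base 3] 3^2 + 3  →[3↦4]→  4^2 + 4 = 20  −1 ⇒ G_1=19
G_1=19  [base 4] 4^2 + 3  →[4↦5]→  5^2 + 3 = 28  −1 ⇒ G_2=27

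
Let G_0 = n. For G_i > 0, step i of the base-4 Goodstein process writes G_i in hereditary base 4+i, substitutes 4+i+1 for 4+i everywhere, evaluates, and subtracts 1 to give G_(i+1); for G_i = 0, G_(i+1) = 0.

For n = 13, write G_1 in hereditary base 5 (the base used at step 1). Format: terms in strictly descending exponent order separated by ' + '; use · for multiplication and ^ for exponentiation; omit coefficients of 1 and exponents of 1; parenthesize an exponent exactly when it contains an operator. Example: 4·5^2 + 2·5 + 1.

3·5

G_0=13  [base 4] 3·4 + 1  →[4↦5]→  3·5 + 1 = 16  −1 ⇒ G_1=15
G_1=15  [base 5] 3·5  →[5↦6]→  3·6 = 18  −1 ⇒ G_2=17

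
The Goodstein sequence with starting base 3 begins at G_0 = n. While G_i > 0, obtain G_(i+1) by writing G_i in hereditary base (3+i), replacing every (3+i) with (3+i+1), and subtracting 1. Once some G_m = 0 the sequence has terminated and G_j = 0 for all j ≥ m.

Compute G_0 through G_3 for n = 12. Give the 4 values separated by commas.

[0] 12 ≡ 3^2 + 3 (base 3). Lift 4: 20. −1: 19.
[1] 19 ≡ 4^2 + 3 (base 4). Lift 5: 28. −1: 27.
[2] 27 ≡ 5^2 + 2 (base 5). Lift 6: 38. −1: 37.

12, 19, 27, 37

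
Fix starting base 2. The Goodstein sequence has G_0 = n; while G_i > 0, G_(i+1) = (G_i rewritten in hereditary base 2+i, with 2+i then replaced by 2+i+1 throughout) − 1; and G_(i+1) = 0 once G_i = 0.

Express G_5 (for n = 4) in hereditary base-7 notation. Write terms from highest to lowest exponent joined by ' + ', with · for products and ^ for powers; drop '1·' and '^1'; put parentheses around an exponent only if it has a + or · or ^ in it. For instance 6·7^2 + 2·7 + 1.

G_0 = 4. HB_2(4) = 2^2. Bump = 27. G_1 = 26.
G_1 = 26. HB_3(26) = 2·3^2 + 2·3 + 2. Bump = 42. G_2 = 41.
G_2 = 41. HB_4(41) = 2·4^2 + 2·4 + 1. Bump = 61. G_3 = 60.
G_3 = 60. HB_5(60) = 2·5^2 + 2·5. Bump = 84. G_4 = 83.
G_4 = 83. HB_6(83) = 2·6^2 + 6 + 5. Bump = 110. G_5 = 109.
G_5 = 109. HB_7(109) = 2·7^2 + 7 + 4. Bump = 140. G_6 = 139.

2·7^2 + 7 + 4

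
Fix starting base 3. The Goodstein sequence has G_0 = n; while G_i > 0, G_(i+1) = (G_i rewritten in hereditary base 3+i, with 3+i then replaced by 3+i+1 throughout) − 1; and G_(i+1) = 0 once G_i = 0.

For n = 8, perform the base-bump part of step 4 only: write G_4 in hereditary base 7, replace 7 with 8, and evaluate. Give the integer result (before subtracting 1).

12

8 —HB3→ 2·3 + 2 —bump→ 2·4 + 2 = 10 —(−1)→ 9
9 —HB4→ 2·4 + 1 —bump→ 2·5 + 1 = 11 —(−1)→ 10
10 —HB5→ 2·5 —bump→ 2·6 = 12 —(−1)→ 11
11 —HB6→ 6 + 5 —bump→ 7 + 5 = 12 —(−1)→ 11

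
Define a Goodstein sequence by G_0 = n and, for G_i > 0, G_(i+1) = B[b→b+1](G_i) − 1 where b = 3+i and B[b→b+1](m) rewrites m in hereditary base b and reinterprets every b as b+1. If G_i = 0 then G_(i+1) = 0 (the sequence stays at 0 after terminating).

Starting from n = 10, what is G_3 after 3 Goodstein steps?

27

(0) 10|_3 = 3^2 + 1 ↦ 4^2 + 1|_4 = 17 ⇒ 16
(1) 16|_4 = 4^2 ↦ 5^2|_5 = 25 ⇒ 24
(2) 24|_5 = 4·5 + 4 ↦ 4·6 + 4|_6 = 28 ⇒ 27
(3) 27|_6 = 4·6 + 3 ↦ 4·7 + 3|_7 = 31 ⇒ 30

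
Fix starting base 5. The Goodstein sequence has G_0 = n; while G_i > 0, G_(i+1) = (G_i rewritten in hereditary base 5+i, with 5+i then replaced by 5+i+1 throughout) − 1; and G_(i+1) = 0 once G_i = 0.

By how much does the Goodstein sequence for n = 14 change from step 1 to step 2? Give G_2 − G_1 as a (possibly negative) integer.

1

step 0: 14 = 2·5 + 4; sub 6 for 5: 2·6 + 4; = 16; G_1 = 16−1 = 15
step 1: 15 = 2·6 + 3; sub 7 for 6: 2·7 + 3; = 17; G_2 = 17−1 = 16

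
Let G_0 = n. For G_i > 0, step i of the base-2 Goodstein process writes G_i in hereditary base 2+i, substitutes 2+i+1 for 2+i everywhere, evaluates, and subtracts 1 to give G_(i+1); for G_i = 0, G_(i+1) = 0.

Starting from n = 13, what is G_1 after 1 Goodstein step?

108

step 0: 13 = 2^(2 + 1) + 2^2 + 1; sub 3 for 2: 3^(3 + 1) + 3^3 + 1; = 109; G_1 = 109−1 = 108
step 1: 108 = 3^(3 + 1) + 3^3; sub 4 for 3: 4^(4 + 1) + 4^4; = 1280; G_2 = 1280−1 = 1279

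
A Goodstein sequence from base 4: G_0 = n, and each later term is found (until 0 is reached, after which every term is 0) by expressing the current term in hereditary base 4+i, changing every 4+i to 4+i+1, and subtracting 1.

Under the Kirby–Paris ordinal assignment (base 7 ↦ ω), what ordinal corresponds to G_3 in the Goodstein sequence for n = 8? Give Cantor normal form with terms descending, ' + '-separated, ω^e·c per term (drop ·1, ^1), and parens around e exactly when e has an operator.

base 4: 8 = 2·4; at 5: 2·5 = 10; next = 9
base 5: 9 = 5 + 4; at 6: 6 + 4 = 10; next = 9
base 6: 9 = 6 + 3; at 7: 7 + 3 = 10; next = 9
base 7: 9 = 7 + 2; at 8: 8 + 2 = 10; next = 9

ω + 2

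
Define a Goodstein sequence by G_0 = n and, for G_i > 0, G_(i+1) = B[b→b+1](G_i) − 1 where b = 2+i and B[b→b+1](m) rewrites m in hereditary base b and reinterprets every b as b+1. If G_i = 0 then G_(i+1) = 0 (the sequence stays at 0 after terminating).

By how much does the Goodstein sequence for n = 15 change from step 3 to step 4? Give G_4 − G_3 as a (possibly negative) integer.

307841

G_0 = 15. HB_2(15) = 2^(2 + 1) + 2^2 + 2 + 1. Bump = 112. G_1 = 111.
G_1 = 111. HB_3(111) = 3^(3 + 1) + 3^3 + 3. Bump = 1284. G_2 = 1283.
G_2 = 1283. HB_4(1283) = 4^(4 + 1) + 4^4 + 3. Bump = 18753. G_3 = 18752.
G_3 = 18752. HB_5(18752) = 5^(5 + 1) + 5^5 + 2. Bump = 326594. G_4 = 326593.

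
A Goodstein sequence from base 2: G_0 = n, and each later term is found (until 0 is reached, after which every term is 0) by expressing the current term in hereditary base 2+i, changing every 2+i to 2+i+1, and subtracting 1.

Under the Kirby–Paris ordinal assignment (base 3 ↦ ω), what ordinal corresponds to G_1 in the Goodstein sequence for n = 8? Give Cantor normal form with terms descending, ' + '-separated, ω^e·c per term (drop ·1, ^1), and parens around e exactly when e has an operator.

G_0 = 8. HB_2(8) = 2^(2 + 1). Bump = 81. G_1 = 80.
G_1 = 80. HB_3(80) = 2·3^3 + 2·3^2 + 2·3 + 2. Bump = 554. G_2 = 553.

ω^ω·2 + ω^2·2 + ω·2 + 2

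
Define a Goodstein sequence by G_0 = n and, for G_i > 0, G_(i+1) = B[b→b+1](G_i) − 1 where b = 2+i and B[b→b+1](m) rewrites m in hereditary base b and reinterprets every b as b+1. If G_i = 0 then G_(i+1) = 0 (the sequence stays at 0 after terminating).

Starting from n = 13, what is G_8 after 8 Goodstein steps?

100000003325

i=0: 13 = 2^(2 + 1) + 2^2 + 1 (b=2); 2→3: 3^(3 + 1) + 3^3 + 1 = 109; 109−1 = 108
i=1: 108 = 3^(3 + 1) + 3^3 (b=3); 3→4: 4^(4 + 1) + 4^4 = 1280; 1280−1 = 1279
i=2: 1279 = 4^(4 + 1) + 3·4^3 + 3·4^2 + 3·4 + 3 (b=4); 4→5: 5^(5 + 1) + 3·5^3 + 3·5^2 + 3·5 + 3 = 16093; 16093−1 = 16092
i=3: 16092 = 5^(5 + 1) + 3·5^3 + 3·5^2 + 3·5 + 2 (b=5); 5→6: 6^(6 + 1) + 3·6^3 + 3·6^2 + 3·6 + 2 = 280712; 280712−1 = 280711
i=4: 280711 = 6^(6 + 1) + 3·6^3 + 3·6^2 + 3·6 + 1 (b=6); 6→7: 7^(7 + 1) + 3·7^3 + 3·7^2 + 3·7 + 1 = 5765999; 5765999−1 = 5765998
i=5: 5765998 = 7^(7 + 1) + 3·7^3 + 3·7^2 + 3·7 (b=7); 7→8: 8^(8 + 1) + 3·8^3 + 3·8^2 + 3·8 = 134219480; 134219480−1 = 134219479
i=6: 134219479 = 8^(8 + 1) + 3·8^3 + 3·8^2 + 2·8 + 7 (b=8); 8→9: 9^(9 + 1) + 3·9^3 + 3·9^2 + 2·9 + 7 = 3486786856; 3486786856−1 = 3486786855
i=7: 3486786855 = 9^(9 + 1) + 3·9^3 + 3·9^2 + 2·9 + 6 (b=9); 9→10: 10^(10 + 1) + 3·10^3 + 3·10^2 + 2·10 + 6 = 100000003326; 100000003326−1 = 100000003325
i=8: 100000003325 = 10^(10 + 1) + 3·10^3 + 3·10^2 + 2·10 + 5 (b=10); 10→11: 11^(11 + 1) + 3·11^3 + 3·11^2 + 2·11 + 5 = 3138428381104; 3138428381104−1 = 3138428381103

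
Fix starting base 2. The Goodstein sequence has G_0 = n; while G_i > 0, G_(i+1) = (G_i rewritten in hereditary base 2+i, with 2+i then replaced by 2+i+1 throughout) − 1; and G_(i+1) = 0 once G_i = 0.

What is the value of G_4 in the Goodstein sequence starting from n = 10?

(0) 10|_2 = 2^(2 + 1) + 2 ↦ 3^(3 + 1) + 3|_3 = 84 ⇒ 83
(1) 83|_3 = 3^(3 + 1) + 2 ↦ 4^(4 + 1) + 2|_4 = 1026 ⇒ 1025
(2) 1025|_4 = 4^(4 + 1) + 1 ↦ 5^(5 + 1) + 1|_5 = 15626 ⇒ 15625
(3) 15625|_5 = 5^(5 + 1) ↦ 6^(6 + 1)|_6 = 279936 ⇒ 279935
(4) 279935|_6 = 5·6^6 + 5·6^5 + 5·6^4 + 5·6^3 + 5·6^2 + 5·6 + 5 ↦ 5·7^7 + 5·7^5 + 5·7^4 + 5·7^3 + 5·7^2 + 5·7 + 5|_7 = 4215755 ⇒ 4215754

279935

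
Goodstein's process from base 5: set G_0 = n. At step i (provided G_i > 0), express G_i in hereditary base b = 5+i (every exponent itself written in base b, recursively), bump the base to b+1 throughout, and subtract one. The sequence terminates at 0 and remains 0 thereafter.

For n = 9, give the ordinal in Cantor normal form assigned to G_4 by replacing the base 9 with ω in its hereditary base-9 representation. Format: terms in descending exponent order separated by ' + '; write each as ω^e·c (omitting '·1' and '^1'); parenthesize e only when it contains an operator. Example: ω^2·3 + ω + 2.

ω

9 —HB5→ 5 + 4 —bump→ 6 + 4 = 10 —(−1)→ 9
9 —HB6→ 6 + 3 —bump→ 7 + 3 = 10 —(−1)→ 9
9 —HB7→ 7 + 2 —bump→ 8 + 2 = 10 —(−1)→ 9
9 —HB8→ 8 + 1 —bump→ 9 + 1 = 10 —(−1)→ 9
9 —HB9→ 9 —bump→ 10 = 10 —(−1)→ 9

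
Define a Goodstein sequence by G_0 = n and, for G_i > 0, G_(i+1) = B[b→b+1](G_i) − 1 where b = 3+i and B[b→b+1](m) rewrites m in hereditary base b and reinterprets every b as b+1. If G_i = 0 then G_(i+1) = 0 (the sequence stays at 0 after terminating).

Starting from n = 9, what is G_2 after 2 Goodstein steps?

17

step 0: 9 = 3^2; sub 4 for 3: 4^2; = 16; G_1 = 16−1 = 15
step 1: 15 = 3·4 + 3; sub 5 for 4: 3·5 + 3; = 18; G_2 = 18−1 = 17
step 2: 17 = 3·5 + 2; sub 6 for 5: 3·6 + 2; = 20; G_3 = 20−1 = 19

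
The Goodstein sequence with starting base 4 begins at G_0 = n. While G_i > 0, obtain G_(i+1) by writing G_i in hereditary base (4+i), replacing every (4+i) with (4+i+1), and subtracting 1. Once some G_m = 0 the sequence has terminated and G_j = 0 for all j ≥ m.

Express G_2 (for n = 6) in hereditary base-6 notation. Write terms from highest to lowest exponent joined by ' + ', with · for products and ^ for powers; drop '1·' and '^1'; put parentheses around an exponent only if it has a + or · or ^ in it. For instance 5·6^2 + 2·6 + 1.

G_0 = 6. HB_4(6) = 4 + 2. Bump = 7. G_1 = 6.
G_1 = 6. HB_5(6) = 5 + 1. Bump = 7. G_2 = 6.
G_2 = 6. HB_6(6) = 6. Bump = 7. G_3 = 6.

6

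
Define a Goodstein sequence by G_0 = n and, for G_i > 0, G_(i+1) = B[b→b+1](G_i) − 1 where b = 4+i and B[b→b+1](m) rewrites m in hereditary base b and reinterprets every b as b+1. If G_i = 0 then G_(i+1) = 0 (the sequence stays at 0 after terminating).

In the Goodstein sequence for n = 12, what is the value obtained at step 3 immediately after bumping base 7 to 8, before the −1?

G_0=12  [base 4] 3·4  →[4↦5]→  3·5 = 15  −1 ⇒ G_1=14
G_1=14  [base 5] 2·5 + 4  →[5↦6]→  2·6 + 4 = 16  −1 ⇒ G_2=15
G_2=15  [base 6] 2·6 + 3  →[6↦7]→  2·7 + 3 = 17  −1 ⇒ G_3=16
G_3=16  [base 7] 2·7 + 2  →[7↦8]→  2·8 + 2 = 18  −1 ⇒ G_4=17

18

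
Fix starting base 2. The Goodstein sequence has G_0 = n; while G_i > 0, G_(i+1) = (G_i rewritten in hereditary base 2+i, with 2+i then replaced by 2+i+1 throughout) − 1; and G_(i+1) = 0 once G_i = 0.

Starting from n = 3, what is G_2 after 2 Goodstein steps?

3

(0) 3|_2 = 2 + 1 ↦ 3 + 1|_3 = 4 ⇒ 3
(1) 3|_3 = 3 ↦ 4|_4 = 4 ⇒ 3
(2) 3|_4 = 3 ↦ 3|_5 = 3 ⇒ 2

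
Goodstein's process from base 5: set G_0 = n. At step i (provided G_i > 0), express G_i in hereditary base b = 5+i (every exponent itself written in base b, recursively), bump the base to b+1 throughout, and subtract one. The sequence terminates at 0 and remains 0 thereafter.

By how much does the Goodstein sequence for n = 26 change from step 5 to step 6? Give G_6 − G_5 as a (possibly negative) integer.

5

26 —HB5→ 5^2 + 1 —bump→ 6^2 + 1 = 37 —(−1)→ 36
36 —HB6→ 6^2 —bump→ 7^2 = 49 —(−1)→ 48
48 —HB7→ 6·7 + 6 —bump→ 6·8 + 6 = 54 —(−1)→ 53
53 —HB8→ 6·8 + 5 —bump→ 6·9 + 5 = 59 —(−1)→ 58
58 —HB9→ 6·9 + 4 —bump→ 6·10 + 4 = 64 —(−1)→ 63
63 —HB10→ 6·10 + 3 —bump→ 6·11 + 3 = 69 —(−1)→ 68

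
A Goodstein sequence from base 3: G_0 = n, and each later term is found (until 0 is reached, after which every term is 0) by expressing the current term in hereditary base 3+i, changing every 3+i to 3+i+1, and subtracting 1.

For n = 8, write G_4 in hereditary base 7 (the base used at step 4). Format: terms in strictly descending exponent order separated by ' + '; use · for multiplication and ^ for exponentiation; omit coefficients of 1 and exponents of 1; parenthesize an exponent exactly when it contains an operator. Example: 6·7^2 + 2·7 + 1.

G_0 = 8. HB_3(8) = 2·3 + 2. Bump = 10. G_1 = 9.
G_1 = 9. HB_4(9) = 2·4 + 1. Bump = 11. G_2 = 10.
G_2 = 10. HB_5(10) = 2·5. Bump = 12. G_3 = 11.
G_3 = 11. HB_6(11) = 6 + 5. Bump = 12. G_4 = 11.
G_4 = 11. HB_7(11) = 7 + 4. Bump = 12. G_5 = 11.

7 + 4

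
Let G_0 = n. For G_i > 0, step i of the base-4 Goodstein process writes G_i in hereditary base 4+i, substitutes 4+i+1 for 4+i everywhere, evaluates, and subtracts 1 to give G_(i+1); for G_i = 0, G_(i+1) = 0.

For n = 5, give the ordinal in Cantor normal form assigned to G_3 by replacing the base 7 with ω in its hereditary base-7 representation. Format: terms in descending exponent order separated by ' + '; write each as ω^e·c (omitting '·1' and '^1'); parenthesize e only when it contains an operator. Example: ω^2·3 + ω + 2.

5 —HB4→ 4 + 1 —bump→ 5 + 1 = 6 —(−1)→ 5
5 —HB5→ 5 —bump→ 6 = 6 —(−1)→ 5
5 —HB6→ 5 —bump→ 5 = 5 —(−1)→ 4
4 —HB7→ 4 —bump→ 4 = 4 —(−1)→ 3

4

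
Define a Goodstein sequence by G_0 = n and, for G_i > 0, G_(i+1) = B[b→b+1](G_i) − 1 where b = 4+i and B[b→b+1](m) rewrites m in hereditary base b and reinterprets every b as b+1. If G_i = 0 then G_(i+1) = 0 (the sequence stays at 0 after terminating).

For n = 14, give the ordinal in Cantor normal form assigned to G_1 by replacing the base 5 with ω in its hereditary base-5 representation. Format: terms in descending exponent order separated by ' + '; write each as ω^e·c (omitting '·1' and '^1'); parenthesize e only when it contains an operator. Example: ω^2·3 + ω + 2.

ω·3 + 1

[0] 14 ≡ 3·4 + 2 (base 4). Lift 5: 17. −1: 16.
[1] 16 ≡ 3·5 + 1 (base 5). Lift 6: 19. −1: 18.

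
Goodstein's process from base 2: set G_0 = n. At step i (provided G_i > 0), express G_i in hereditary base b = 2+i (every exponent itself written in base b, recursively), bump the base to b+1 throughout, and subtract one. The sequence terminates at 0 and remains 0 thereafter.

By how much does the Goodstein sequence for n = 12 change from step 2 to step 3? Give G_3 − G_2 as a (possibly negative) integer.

14620

G_0=12  [base 2] 2^(2 + 1) + 2^2  →[2↦3]→  3^(3 + 1) + 3^3 = 108  −1 ⇒ G_1=107
G_1=107  [base 3] 3^(3 + 1) + 2·3^2 + 2·3 + 2  →[3↦4]→  4^(4 + 1) + 2·4^2 + 2·4 + 2 = 1066  −1 ⇒ G_2=1065
G_2=1065  [base 4] 4^(4 + 1) + 2·4^2 + 2·4 + 1  →[4↦5]→  5^(5 + 1) + 2·5^2 + 2·5 + 1 = 15686  −1 ⇒ G_3=15685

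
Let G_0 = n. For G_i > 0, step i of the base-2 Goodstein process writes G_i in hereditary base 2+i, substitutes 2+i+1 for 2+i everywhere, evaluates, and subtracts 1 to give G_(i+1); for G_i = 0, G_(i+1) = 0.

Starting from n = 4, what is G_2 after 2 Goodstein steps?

(0) 4|_2 = 2^2 ↦ 3^3|_3 = 27 ⇒ 26
(1) 26|_3 = 2·3^2 + 2·3 + 2 ↦ 2·4^2 + 2·4 + 2|_4 = 42 ⇒ 41
(2) 41|_4 = 2·4^2 + 2·4 + 1 ↦ 2·5^2 + 2·5 + 1|_5 = 61 ⇒ 60

41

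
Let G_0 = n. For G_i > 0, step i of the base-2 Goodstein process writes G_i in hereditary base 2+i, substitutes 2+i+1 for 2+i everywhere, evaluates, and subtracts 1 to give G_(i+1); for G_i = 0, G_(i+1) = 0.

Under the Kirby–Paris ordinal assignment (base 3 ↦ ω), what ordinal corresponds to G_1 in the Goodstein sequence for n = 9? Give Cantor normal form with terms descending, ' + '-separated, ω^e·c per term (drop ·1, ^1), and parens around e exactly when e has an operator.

(0) 9|_2 = 2^(2 + 1) + 1 ↦ 3^(3 + 1) + 1|_3 = 82 ⇒ 81
(1) 81|_3 = 3^(3 + 1) ↦ 4^(4 + 1)|_4 = 1024 ⇒ 1023

ω^(ω + 1)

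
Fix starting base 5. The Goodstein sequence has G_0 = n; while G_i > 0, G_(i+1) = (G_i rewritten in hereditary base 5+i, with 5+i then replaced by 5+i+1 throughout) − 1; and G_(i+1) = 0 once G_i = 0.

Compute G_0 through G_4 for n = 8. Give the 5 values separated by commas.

8, 8, 8, 8, 8

G_0=8  [base 5] 5 + 3  →[5↦6]→  6 + 3 = 9  −1 ⇒ G_1=8
G_1=8  [base 6] 6 + 2  →[6↦7]→  7 + 2 = 9  −1 ⇒ G_2=8
G_2=8  [base 7] 7 + 1  →[7↦8]→  8 + 1 = 9  −1 ⇒ G_3=8
G_3=8  [base 8] 8  →[8↦9]→  9 = 9  −1 ⇒ G_4=8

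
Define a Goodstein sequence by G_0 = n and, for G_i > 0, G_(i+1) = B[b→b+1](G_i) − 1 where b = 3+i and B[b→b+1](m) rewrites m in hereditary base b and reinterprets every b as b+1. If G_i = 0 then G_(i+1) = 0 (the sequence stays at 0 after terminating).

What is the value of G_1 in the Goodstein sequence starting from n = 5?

step 0: 5 = 3 + 2; sub 4 for 3: 4 + 2; = 6; G_1 = 6−1 = 5
step 1: 5 = 4 + 1; sub 5 for 4: 5 + 1; = 6; G_2 = 6−1 = 5

5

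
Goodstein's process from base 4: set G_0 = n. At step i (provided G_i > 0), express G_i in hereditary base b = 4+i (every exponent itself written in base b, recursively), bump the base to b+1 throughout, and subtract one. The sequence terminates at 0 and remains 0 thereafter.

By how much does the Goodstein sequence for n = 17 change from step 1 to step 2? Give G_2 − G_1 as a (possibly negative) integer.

17 —HB4→ 4^2 + 1 —bump→ 5^2 + 1 = 26 —(−1)→ 25
25 —HB5→ 5^2 —bump→ 6^2 = 36 —(−1)→ 35

10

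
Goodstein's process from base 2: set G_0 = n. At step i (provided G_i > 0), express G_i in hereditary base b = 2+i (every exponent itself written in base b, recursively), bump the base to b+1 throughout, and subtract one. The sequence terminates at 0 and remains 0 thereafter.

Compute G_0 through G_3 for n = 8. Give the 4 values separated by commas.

step 0: 8 = 2^(2 + 1); sub 3 for 2: 3^(3 + 1); = 81; G_1 = 81−1 = 80
step 1: 80 = 2·3^3 + 2·3^2 + 2·3 + 2; sub 4 for 3: 2·4^4 + 2·4^2 + 2·4 + 2; = 554; G_2 = 554−1 = 553
step 2: 553 = 2·4^4 + 2·4^2 + 2·4 + 1; sub 5 for 4: 2·5^5 + 2·5^2 + 2·5 + 1; = 6311; G_3 = 6311−1 = 6310

8, 80, 553, 6310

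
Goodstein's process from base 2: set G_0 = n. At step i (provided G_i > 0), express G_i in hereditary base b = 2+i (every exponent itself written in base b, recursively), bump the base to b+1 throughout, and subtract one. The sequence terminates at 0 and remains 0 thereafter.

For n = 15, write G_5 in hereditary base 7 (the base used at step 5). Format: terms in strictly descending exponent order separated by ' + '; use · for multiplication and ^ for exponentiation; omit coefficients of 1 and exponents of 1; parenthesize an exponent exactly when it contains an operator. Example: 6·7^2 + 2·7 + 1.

G_0 = 15. HB_2(15) = 2^(2 + 1) + 2^2 + 2 + 1. Bump = 112. G_1 = 111.
G_1 = 111. HB_3(111) = 3^(3 + 1) + 3^3 + 3. Bump = 1284. G_2 = 1283.
G_2 = 1283. HB_4(1283) = 4^(4 + 1) + 4^4 + 3. Bump = 18753. G_3 = 18752.
G_3 = 18752. HB_5(18752) = 5^(5 + 1) + 5^5 + 2. Bump = 326594. G_4 = 326593.
G_4 = 326593. HB_6(326593) = 6^(6 + 1) + 6^6 + 1. Bump = 6588345. G_5 = 6588344.
G_5 = 6588344. HB_7(6588344) = 7^(7 + 1) + 7^7. Bump = 150994944. G_6 = 150994943.

7^(7 + 1) + 7^7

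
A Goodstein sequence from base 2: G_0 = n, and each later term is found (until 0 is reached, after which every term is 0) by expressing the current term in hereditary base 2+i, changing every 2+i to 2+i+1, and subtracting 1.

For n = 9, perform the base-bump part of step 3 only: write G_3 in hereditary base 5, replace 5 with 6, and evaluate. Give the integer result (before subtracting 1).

140744

9 —HB2→ 2^(2 + 1) + 1 —bump→ 3^(3 + 1) + 1 = 82 —(−1)→ 81
81 —HB3→ 3^(3 + 1) —bump→ 4^(4 + 1) = 1024 —(−1)→ 1023
1023 —HB4→ 3·4^4 + 3·4^3 + 3·4^2 + 3·4 + 3 —bump→ 3·5^5 + 3·5^3 + 3·5^2 + 3·5 + 3 = 9843 —(−1)→ 9842
9842 —HB5→ 3·5^5 + 3·5^3 + 3·5^2 + 3·5 + 2 —bump→ 3·6^6 + 3·6^3 + 3·6^2 + 3·6 + 2 = 140744 —(−1)→ 140743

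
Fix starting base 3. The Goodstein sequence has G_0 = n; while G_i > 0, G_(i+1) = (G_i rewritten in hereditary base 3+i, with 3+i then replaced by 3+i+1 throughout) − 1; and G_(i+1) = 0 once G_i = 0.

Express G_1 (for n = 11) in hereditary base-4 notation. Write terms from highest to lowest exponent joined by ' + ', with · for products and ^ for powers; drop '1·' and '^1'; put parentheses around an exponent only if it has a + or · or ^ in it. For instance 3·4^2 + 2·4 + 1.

4^2 + 1

step 0: 11 = 3^2 + 2; sub 4 for 3: 4^2 + 2; = 18; G_1 = 18−1 = 17
step 1: 17 = 4^2 + 1; sub 5 for 4: 5^2 + 1; = 26; G_2 = 26−1 = 25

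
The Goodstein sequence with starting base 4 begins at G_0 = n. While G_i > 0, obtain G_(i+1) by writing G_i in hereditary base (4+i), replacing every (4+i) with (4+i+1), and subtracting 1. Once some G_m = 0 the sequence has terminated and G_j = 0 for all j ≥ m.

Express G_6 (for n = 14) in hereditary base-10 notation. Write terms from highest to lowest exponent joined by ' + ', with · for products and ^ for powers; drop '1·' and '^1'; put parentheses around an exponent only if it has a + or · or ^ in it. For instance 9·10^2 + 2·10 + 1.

2·10 + 3

14 —HB4→ 3·4 + 2 —bump→ 3·5 + 2 = 17 —(−1)→ 16
16 —HB5→ 3·5 + 1 —bump→ 3·6 + 1 = 19 —(−1)→ 18
18 —HB6→ 3·6 —bump→ 3·7 = 21 —(−1)→ 20
20 —HB7→ 2·7 + 6 —bump→ 2·8 + 6 = 22 —(−1)→ 21
21 —HB8→ 2·8 + 5 —bump→ 2·9 + 5 = 23 —(−1)→ 22
22 —HB9→ 2·9 + 4 —bump→ 2·10 + 4 = 24 —(−1)→ 23
23 —HB10→ 2·10 + 3 —bump→ 2·11 + 3 = 25 —(−1)→ 24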